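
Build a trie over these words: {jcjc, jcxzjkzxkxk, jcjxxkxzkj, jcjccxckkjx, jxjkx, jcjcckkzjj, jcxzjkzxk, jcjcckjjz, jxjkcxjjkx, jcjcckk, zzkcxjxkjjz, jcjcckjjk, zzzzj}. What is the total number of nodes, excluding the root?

60

For each word, the new-node count is its length minus the longest prefix already in the trie:
  "jcjc" → 4 new (j, c, j, c)
  "jcxzjkzxkxk" → prefix "jc" already present; 9 new (x, z, j, k, z, x, k, x, k)
  "jcjxxkxzkj" → prefix "jcj" already present; 7 new (x, x, k, x, z, k, j)
  "jcjccxckkjx" → prefix "jcjc" already present; 7 new (c, x, c, k, k, j, x)
  "jxjkx" → prefix "j" already present; 4 new (x, j, k, x)
  "jcjcckkzjj" → prefix "jcjcc" already present; 5 new (k, k, z, j, j)
  "jcxzjkzxk" → prefix "jcxzjkzxk" already present; 0 new (none)
  "jcjcckjjz" → prefix "jcjcck" already present; 3 new (j, j, z)
  "jxjkcxjjkx" → prefix "jxjk" already present; 6 new (c, x, j, j, k, x)
  "jcjcckk" → prefix "jcjcckk" already present; 0 new (none)
  "zzkcxjxkjjz" → 11 new (z, z, k, c, x, j, x, k, j, j, z)
  "jcjcckjjk" → prefix "jcjcckjj" already present; 1 new (k)
  "zzzzj" → prefix "zz" already present; 3 new (z, z, j)
Total nodes = 4 + 9 + 7 + 7 + 4 + 5 + 0 + 3 + 6 + 0 + 11 + 1 + 3 = 60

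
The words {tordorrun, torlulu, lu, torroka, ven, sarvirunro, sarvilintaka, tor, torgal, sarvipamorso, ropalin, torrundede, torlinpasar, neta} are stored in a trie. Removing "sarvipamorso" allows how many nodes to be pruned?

7

A node on "sarvipamorso"'s path can go only if nothing else ends at it or branches off below it.
The suffix "pamorso" (7 nodes) is used only by "sarvipamorso"; the node for "sarvi" still has the child "r", so pruning stops there.
Nodes removed: 7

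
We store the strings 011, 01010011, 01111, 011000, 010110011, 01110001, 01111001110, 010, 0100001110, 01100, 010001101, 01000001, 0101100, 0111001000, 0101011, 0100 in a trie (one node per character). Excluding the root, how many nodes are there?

Trace insertions, counting only characters that open a new branch:
  "011" → 3 new (0, 1, 1)
  "01010011" → prefix "01" already present; 6 new (0, 1, 0, 0, 1, 1)
  "01111" → prefix "011" already present; 2 new (1, 1)
  "011000" → prefix "011" already present; 3 new (0, 0, 0)
  "010110011" → prefix "0101" already present; 5 new (1, 0, 0, 1, 1)
  "01110001" → prefix "0111" already present; 4 new (0, 0, 0, 1)
  "01111001110" → prefix "01111" already present; 6 new (0, 0, 1, 1, 1, 0)
  "010" → prefix "010" already present; 0 new (none)
  "0100001110" → prefix "010" already present; 7 new (0, 0, 0, 1, 1, 1, 0)
  "01100" → prefix "01100" already present; 0 new (none)
  "010001101" → prefix "01000" already present; 4 new (1, 1, 0, 1)
  "01000001" → prefix "010000" already present; 2 new (0, 1)
  "0101100" → prefix "0101100" already present; 0 new (none)
  "0111001000" → prefix "011100" already present; 4 new (1, 0, 0, 0)
  "0101011" → prefix "01010" already present; 2 new (1, 1)
  "0100" → prefix "0100" already present; 0 new (none)
Total nodes = 3 + 6 + 2 + 3 + 5 + 4 + 6 + 0 + 7 + 0 + 4 + 2 + 0 + 4 + 2 + 0 = 48

48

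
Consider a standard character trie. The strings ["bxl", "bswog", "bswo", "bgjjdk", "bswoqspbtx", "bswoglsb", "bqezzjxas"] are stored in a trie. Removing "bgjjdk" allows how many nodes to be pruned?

Walk "bgjjdk" from the leaf back toward the root, removing each node that no remaining word uses.
The suffix "gjjdk" (5 nodes) is used only by "bgjjdk"; the node for "b" still has the child "x", so pruning stops there.
Nodes removed: 5

5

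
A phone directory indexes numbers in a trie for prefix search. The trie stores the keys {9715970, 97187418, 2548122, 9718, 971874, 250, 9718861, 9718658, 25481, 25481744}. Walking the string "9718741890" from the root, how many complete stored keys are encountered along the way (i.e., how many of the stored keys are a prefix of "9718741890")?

3

Walk "9718741890" from the root; an end-of-word marker is hit whenever a stored word is a prefix of "9718741890".
Prefixes of the query that are stored words: "9718", "971874", "97187418"
Count: 3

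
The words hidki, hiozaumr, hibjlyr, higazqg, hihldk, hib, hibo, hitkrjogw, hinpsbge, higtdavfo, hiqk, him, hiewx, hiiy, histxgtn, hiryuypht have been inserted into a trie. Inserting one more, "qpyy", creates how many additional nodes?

4

"qpyy" shares no prefix with any stored word, so all 4 characters open new nodes.
4 − 0 = 4 new nodes.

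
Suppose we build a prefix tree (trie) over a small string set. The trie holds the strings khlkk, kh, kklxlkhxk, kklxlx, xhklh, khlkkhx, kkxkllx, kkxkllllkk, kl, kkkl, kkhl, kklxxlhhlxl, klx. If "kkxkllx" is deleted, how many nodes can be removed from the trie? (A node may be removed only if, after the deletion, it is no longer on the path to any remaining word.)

After clearing the end-marker at "kkxkllx", prune upward until reaching a node still needed by another word.
The suffix "x" (1 node) is used only by "kkxkllx"; the node for "kkxkll" still has the child "l", so pruning stops there.
Nodes removed: 1

1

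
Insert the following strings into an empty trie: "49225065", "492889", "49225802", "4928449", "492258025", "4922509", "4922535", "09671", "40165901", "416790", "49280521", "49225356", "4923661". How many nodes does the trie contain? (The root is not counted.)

47

Trace insertions, counting only characters that open a new branch:
  "49225065" → 8 new (4, 9, 2, 2, 5, 0, 6, 5)
  "492889" → prefix "492" already present; 3 new (8, 8, 9)
  "49225802" → prefix "49225" already present; 3 new (8, 0, 2)
  "4928449" → prefix "4928" already present; 3 new (4, 4, 9)
  "492258025" → prefix "49225802" already present; 1 new (5)
  "4922509" → prefix "492250" already present; 1 new (9)
  "4922535" → prefix "49225" already present; 2 new (3, 5)
  "09671" → 5 new (0, 9, 6, 7, 1)
  "40165901" → prefix "4" already present; 7 new (0, 1, 6, 5, 9, 0, 1)
  "416790" → prefix "4" already present; 5 new (1, 6, 7, 9, 0)
  "49280521" → prefix "4928" already present; 4 new (0, 5, 2, 1)
  "49225356" → prefix "4922535" already present; 1 new (6)
  "4923661" → prefix "492" already present; 4 new (3, 6, 6, 1)
Total nodes = 8 + 3 + 3 + 3 + 1 + 1 + 2 + 5 + 7 + 5 + 4 + 1 + 4 = 47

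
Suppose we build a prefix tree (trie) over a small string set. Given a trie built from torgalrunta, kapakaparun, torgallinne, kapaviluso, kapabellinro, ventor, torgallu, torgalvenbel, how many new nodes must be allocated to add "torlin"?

Walking "torlin" from the root, the first 3 characters ("tor") follow existing edges; "l" is the first miss.
New nodes needed: |"torlin"| − 3 = 6 − 3 = 3.

3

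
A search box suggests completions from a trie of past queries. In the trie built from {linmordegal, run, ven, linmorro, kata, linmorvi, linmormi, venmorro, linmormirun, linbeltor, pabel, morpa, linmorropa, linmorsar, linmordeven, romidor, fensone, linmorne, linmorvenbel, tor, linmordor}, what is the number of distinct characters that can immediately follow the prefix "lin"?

The children of the "lin" node are the distinct next characters among strings starting with "lin".
Characters that immediately follow "lin" among the stored strings: {b, m}.
That node has 2 child edges.

2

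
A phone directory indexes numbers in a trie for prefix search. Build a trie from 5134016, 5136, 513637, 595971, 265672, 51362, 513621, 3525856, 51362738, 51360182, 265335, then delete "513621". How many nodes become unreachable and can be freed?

A node on "513621"'s path can go only if nothing else ends at it or branches off below it.
The suffix "1" (1 node) is used only by "513621"; the node for "51362" still has the child "7", so pruning stops there.
Nodes removed: 1

1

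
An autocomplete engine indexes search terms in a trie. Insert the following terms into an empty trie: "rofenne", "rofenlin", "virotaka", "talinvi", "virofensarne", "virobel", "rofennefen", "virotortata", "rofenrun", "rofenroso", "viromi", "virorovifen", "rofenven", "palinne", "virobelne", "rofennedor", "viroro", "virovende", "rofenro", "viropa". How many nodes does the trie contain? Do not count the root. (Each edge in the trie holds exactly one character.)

For each word, the new-node count is its length minus the longest prefix already in the trie:
  "rofenne" → 7 new (r, o, f, e, n, n, e)
  "rofenlin" → prefix "rofen" already present; 3 new (l, i, n)
  "virotaka" → 8 new (v, i, r, o, t, a, k, a)
  "talinvi" → 7 new (t, a, l, i, n, v, i)
  "virofensarne" → prefix "viro" already present; 8 new (f, e, n, s, a, r, n, e)
  "virobel" → prefix "viro" already present; 3 new (b, e, l)
  "rofennefen" → prefix "rofenne" already present; 3 new (f, e, n)
  "virotortata" → prefix "virot" already present; 6 new (o, r, t, a, t, a)
  "rofenrun" → prefix "rofen" already present; 3 new (r, u, n)
  "rofenroso" → prefix "rofenr" already present; 3 new (o, s, o)
  "viromi" → prefix "viro" already present; 2 new (m, i)
  "virorovifen" → prefix "viro" already present; 7 new (r, o, v, i, f, e, n)
  "rofenven" → prefix "rofen" already present; 3 new (v, e, n)
  "palinne" → 7 new (p, a, l, i, n, n, e)
  "virobelne" → prefix "virobel" already present; 2 new (n, e)
  "rofennedor" → prefix "rofenne" already present; 3 new (d, o, r)
  "viroro" → prefix "viroro" already present; 0 new (none)
  "virovende" → prefix "viro" already present; 5 new (v, e, n, d, e)
  "rofenro" → prefix "rofenro" already present; 0 new (none)
  "viropa" → prefix "viro" already present; 2 new (p, a)
Total nodes = 7 + 3 + 8 + 7 + 8 + 3 + 3 + 6 + 3 + 3 + 2 + 7 + 3 + 7 + 2 + 3 + 0 + 5 + 0 + 2 = 82

82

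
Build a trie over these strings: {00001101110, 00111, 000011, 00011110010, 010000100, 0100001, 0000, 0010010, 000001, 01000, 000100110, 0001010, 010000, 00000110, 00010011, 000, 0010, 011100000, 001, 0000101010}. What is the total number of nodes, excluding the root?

Count nodes per top-level branch (shared prefixes stored once):
  '0'-branch (000, 0000, 000001, 00000110, 0000101010, 000011, 00001101110, 00010011, 000100110, 0001010, 00011110010, 001, 0010, 0010010, 00111, 01000, 010000, 0100001, 010000100, 011100000): 57 nodes
Sum: 57

57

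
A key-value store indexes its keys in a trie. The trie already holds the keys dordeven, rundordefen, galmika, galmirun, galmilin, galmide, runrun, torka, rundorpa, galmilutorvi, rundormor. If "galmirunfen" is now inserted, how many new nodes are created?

The longest prefix of "galmirunfen" already in the trie is "galmirun" (length 8).
Each of the 3 remaining characters creates one node.

3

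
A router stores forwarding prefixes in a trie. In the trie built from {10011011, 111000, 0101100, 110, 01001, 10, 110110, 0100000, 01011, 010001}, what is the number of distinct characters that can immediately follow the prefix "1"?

The children of the "1" node are the distinct next characters among strings starting with "1".
Characters that immediately follow "1" among the stored strings: {0, 1}.
That node has 2 child edges.

2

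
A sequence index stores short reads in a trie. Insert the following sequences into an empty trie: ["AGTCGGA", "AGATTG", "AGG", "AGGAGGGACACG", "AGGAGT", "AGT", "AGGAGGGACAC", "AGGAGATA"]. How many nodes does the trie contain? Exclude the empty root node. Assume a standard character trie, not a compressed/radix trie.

25

For each word, the new-node count is its length minus the longest prefix already in the trie:
  "AGTCGGA" → 7 new (A, G, T, C, G, G, A)
  "AGATTG" → prefix "AG" already present; 4 new (A, T, T, G)
  "AGG" → prefix "AG" already present; 1 new (G)
  "AGGAGGGACACG" → prefix "AGG" already present; 9 new (A, G, G, G, A, C, A, C, G)
  "AGGAGT" → prefix "AGGAG" already present; 1 new (T)
  "AGT" → prefix "AGT" already present; 0 new (none)
  "AGGAGGGACAC" → prefix "AGGAGGGACAC" already present; 0 new (none)
  "AGGAGATA" → prefix "AGGAG" already present; 3 new (A, T, A)
Total nodes = 7 + 4 + 1 + 9 + 1 + 0 + 0 + 3 = 25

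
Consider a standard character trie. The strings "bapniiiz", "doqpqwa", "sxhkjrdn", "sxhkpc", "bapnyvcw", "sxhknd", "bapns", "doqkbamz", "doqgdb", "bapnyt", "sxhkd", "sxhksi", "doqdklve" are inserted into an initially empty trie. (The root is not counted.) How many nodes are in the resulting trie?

For each word, the new-node count is its length minus the longest prefix already in the trie:
  "bapniiiz" → 8 new (b, a, p, n, i, i, i, z)
  "doqpqwa" → 7 new (d, o, q, p, q, w, a)
  "sxhkjrdn" → 8 new (s, x, h, k, j, r, d, n)
  "sxhkpc" → prefix "sxhk" already present; 2 new (p, c)
  "bapnyvcw" → prefix "bapn" already present; 4 new (y, v, c, w)
  "sxhknd" → prefix "sxhk" already present; 2 new (n, d)
  "bapns" → prefix "bapn" already present; 1 new (s)
  "doqkbamz" → prefix "doq" already present; 5 new (k, b, a, m, z)
  "doqgdb" → prefix "doq" already present; 3 new (g, d, b)
  "bapnyt" → prefix "bapny" already present; 1 new (t)
  "sxhkd" → prefix "sxhk" already present; 1 new (d)
  "sxhksi" → prefix "sxhk" already present; 2 new (s, i)
  "doqdklve" → prefix "doq" already present; 5 new (d, k, l, v, e)
Total nodes = 8 + 7 + 8 + 2 + 4 + 2 + 1 + 5 + 3 + 1 + 1 + 2 + 5 = 49

49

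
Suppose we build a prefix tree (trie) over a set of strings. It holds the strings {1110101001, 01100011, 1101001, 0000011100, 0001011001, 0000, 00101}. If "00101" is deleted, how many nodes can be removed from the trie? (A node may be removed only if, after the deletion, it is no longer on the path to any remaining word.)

A node on "00101"'s path can go only if nothing else ends at it or branches off below it.
The suffix "101" (3 nodes) is used only by "00101"; the node for "00" still has the child "0", so pruning stops there.
Nodes removed: 3

3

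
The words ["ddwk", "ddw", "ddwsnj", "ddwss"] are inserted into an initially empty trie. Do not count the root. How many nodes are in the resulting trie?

8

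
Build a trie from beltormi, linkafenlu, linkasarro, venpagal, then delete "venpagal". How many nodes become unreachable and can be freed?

A node on "venpagal"'s path can go only if nothing else ends at it or branches off below it.
No other word shares any prefix with "venpagal", so all 8 of its nodes go.
Nodes removed: 8

8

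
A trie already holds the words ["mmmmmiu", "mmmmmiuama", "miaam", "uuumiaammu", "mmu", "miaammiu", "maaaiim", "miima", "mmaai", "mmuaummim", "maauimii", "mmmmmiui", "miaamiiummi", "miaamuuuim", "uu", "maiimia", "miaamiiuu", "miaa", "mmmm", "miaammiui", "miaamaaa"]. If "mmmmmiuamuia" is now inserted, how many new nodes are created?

Walking "mmmmmiuamuia" from the root, the first 9 characters ("mmmmmiuam") follow existing edges; "u" is the first miss.
New nodes needed: |"mmmmmiuamuia"| − 9 = 12 − 9 = 3.

3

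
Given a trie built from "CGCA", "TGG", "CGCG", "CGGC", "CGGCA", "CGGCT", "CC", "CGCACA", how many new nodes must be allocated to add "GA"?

2

No existing word starts with "G", so every character of "GA" needs a new node.
2 − 0 = 2 new nodes.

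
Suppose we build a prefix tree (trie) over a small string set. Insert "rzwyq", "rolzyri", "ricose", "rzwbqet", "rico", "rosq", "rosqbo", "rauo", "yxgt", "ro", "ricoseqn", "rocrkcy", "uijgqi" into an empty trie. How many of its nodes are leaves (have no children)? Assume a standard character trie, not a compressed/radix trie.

9

A leaf is a node with no children — equivalently, the end of a word that is not a proper prefix of any other stored word.
Those words: "rauo", "ricoseqn", "rocrkcy", "rolzyri", "rosqbo", "rzwbqet", "rzwyq", "uijgqi", "yxgt"
Leaf count: 9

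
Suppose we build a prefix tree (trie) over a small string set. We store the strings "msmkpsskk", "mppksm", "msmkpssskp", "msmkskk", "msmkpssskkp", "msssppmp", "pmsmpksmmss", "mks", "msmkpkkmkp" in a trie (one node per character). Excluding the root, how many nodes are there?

46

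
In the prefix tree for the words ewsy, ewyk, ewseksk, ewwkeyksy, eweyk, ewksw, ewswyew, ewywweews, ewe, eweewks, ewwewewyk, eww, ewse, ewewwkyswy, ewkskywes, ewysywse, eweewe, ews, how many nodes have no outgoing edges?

14

Leaves are exactly the stored words that no other stored word extends.
Those words: "eweewe", "eweewks", "ewewwkyswy", "eweyk", "ewkskywes", "ewksw", "ewseksk", "ewswyew", "ewsy", "ewwewewyk", "ewwkeyksy", "ewyk", "ewysywse", "ewywweews"
Leaf count: 14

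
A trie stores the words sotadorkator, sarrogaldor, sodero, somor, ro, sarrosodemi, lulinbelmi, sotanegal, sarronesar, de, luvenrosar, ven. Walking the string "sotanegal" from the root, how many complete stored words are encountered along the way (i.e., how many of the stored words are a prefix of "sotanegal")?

1

Traverse "sotanegal" character by character; count nodes along the way that are marked as word ends.
Prefixes of the query that are stored words: "sotanegal"
Count: 1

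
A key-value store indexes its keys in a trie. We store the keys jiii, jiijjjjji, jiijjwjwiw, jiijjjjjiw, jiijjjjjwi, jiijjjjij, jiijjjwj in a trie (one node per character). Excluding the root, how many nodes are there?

22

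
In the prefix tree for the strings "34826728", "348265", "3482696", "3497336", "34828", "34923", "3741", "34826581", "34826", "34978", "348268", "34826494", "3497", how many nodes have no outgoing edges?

Leaves are exactly the stored words that no other stored word extends.
Those words: "34826494", "34826581", "34826728", "348268", "3482696", "34828", "34923", "3497336", "34978", "3741"
Leaf count: 10

10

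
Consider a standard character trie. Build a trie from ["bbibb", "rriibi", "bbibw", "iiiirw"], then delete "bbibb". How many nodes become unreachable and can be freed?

Walk "bbibb" from the leaf back toward the root, removing each node that no remaining word uses.
The suffix "b" (1 node) is used only by "bbibb"; the node for "bbib" still has the child "w", so pruning stops there.
Nodes removed: 1

1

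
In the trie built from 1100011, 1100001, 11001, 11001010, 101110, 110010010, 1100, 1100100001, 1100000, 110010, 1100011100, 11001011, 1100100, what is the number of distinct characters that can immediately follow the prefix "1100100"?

The children of the "1100100" node are the distinct next characters among strings starting with "1100100".
Characters that immediately follow "1100100" among the stored strings: {0, 1}.
That node has 2 child edges.

2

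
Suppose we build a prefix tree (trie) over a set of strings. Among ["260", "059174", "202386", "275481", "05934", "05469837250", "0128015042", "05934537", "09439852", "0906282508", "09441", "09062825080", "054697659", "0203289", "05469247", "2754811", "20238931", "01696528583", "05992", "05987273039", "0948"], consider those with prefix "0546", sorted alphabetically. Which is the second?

054697659

DFS of the "0546" subtree visits, in order: "05469247", "054697659", "05469837250"
The 2nd is 054697659.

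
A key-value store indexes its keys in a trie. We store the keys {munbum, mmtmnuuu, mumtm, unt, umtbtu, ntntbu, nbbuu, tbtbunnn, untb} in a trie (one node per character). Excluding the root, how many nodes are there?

43

Trace insertions, counting only characters that open a new branch:
  "munbum" → 6 new (m, u, n, b, u, m)
  "mmtmnuuu" → prefix "m" already present; 7 new (m, t, m, n, u, u, u)
  "mumtm" → prefix "mu" already present; 3 new (m, t, m)
  "unt" → 3 new (u, n, t)
  "umtbtu" → prefix "u" already present; 5 new (m, t, b, t, u)
  "ntntbu" → 6 new (n, t, n, t, b, u)
  "nbbuu" → prefix "n" already present; 4 new (b, b, u, u)
  "tbtbunnn" → 8 new (t, b, t, b, u, n, n, n)
  "untb" → prefix "unt" already present; 1 new (b)
Total nodes = 6 + 7 + 3 + 3 + 5 + 6 + 4 + 8 + 1 = 43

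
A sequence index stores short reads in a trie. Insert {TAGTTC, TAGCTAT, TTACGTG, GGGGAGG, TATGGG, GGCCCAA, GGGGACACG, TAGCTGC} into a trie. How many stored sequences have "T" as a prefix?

Walk to "T"; the words in its subtree are exactly those with that prefix.
Words under "T": TAGCTAT, TAGCTGC, TAGTTC, TATGGG, TTACGTG
Count: 5

5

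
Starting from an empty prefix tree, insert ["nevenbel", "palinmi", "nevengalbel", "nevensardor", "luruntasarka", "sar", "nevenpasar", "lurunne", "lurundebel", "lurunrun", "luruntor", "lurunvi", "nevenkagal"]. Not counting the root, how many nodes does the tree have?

Count nodes per top-level branch (shared prefixes stored once):
  'l'-branch (lurundebel, lurunne, lurunrun, luruntasarka, luruntor, lurunvi): 26 nodes
  'n'-branch (nevenbel, nevengalbel, nevenkagal, nevenpasar, nevensardor): 30 nodes
  'p'-branch (palinmi): 7 nodes
  's'-branch (sar): 3 nodes
Sum: 66

66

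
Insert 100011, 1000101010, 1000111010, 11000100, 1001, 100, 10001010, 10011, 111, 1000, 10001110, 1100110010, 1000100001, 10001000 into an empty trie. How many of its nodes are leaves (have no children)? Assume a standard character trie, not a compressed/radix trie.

7

A leaf is a node with no children — equivalently, the end of a word that is not a proper prefix of any other stored word.
Those words: "1000100001", "1000101010", "1000111010", "10011", "11000100", "1100110010", "111"
Leaf count: 7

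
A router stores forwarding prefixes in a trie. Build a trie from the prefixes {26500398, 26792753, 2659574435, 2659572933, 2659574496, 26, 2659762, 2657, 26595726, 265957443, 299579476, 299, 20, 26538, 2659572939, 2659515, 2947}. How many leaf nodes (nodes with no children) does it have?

14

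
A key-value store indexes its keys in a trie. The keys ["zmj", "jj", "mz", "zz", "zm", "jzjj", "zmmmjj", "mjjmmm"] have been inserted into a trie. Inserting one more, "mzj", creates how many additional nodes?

1

Walking "mzj" from the root, the first 2 characters ("mz") follow existing edges; "j" is the first miss.
Each of the 1 remaining characters creates one node.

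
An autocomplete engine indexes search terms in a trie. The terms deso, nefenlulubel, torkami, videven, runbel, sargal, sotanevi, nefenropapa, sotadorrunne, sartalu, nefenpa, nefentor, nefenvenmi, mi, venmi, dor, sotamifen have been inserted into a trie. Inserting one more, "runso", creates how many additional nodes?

Walking "runso" from the root, the first 3 characters ("run") follow existing edges; "s" is the first miss.
Each of the 2 remaining characters creates one node.

2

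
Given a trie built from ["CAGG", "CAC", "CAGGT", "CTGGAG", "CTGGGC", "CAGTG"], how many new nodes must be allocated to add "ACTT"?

4

No existing word starts with "A", so every character of "ACTT" needs a new node.
4 − 0 = 4 new nodes.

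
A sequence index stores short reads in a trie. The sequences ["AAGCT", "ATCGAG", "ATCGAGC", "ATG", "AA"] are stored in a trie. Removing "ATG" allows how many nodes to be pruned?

1

After clearing the end-marker at "ATG", prune upward until reaching a node still needed by another word.
The suffix "G" (1 node) is used only by "ATG"; the node for "AT" still has the child "C", so pruning stops there.
Nodes removed: 1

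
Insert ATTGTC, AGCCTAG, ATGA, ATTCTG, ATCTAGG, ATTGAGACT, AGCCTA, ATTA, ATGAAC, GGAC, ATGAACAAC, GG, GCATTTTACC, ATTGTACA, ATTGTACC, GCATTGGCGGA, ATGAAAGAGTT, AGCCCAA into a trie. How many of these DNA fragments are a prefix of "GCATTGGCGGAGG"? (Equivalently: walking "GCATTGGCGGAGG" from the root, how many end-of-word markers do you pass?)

1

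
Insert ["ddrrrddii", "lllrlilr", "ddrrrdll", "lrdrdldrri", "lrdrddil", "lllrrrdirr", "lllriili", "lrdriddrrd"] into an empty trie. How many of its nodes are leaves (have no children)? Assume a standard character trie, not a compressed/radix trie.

8

Leaves are exactly the stored words that no other stored word extends.
Those words: "ddrrrddii", "ddrrrdll", "lllriili", "lllrlilr", "lllrrrdirr", "lrdrddil", "lrdrdldrri", "lrdriddrrd"
Leaf count: 8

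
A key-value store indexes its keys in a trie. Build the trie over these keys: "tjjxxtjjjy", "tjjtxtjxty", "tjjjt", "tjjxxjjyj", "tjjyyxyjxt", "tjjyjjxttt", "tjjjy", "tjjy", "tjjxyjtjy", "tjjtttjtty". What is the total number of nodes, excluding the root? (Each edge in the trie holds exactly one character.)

48

Trace insertions, counting only characters that open a new branch:
  "tjjxxtjjjy" → 10 new (t, j, j, x, x, t, j, j, j, y)
  "tjjtxtjxty" → prefix "tjj" already present; 7 new (t, x, t, j, x, t, y)
  "tjjjt" → prefix "tjj" already present; 2 new (j, t)
  "tjjxxjjyj" → prefix "tjjxx" already present; 4 new (j, j, y, j)
  "tjjyyxyjxt" → prefix "tjj" already present; 7 new (y, y, x, y, j, x, t)
  "tjjyjjxttt" → prefix "tjjy" already present; 6 new (j, j, x, t, t, t)
  "tjjjy" → prefix "tjjj" already present; 1 new (y)
  "tjjy" → prefix "tjjy" already present; 0 new (none)
  "tjjxyjtjy" → prefix "tjjx" already present; 5 new (y, j, t, j, y)
  "tjjtttjtty" → prefix "tjjt" already present; 6 new (t, t, j, t, t, y)
Total nodes = 10 + 7 + 2 + 4 + 7 + 6 + 1 + 0 + 5 + 6 = 48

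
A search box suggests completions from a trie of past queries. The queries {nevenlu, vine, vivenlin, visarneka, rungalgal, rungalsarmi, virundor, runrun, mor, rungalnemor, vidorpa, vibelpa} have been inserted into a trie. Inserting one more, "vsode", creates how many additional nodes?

4

Walking "vsode" from the root, the first 1 characters ("v") follow existing edges; "s" is the first miss.
New nodes needed: |"vsode"| − 1 = 5 − 1 = 4.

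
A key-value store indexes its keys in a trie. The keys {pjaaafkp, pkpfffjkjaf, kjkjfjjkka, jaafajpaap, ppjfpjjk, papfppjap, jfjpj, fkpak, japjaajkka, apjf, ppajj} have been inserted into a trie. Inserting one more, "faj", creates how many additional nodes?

2

Walking "faj" from the root, the first 1 characters ("f") follow existing edges; "a" is the first miss.
So 3 − 1 = 2 new nodes.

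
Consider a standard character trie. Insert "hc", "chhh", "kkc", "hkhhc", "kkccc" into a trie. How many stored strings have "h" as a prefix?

2

Filter for entries beginning with "h":
Matches: "hc", "hkhhc"
Count: 2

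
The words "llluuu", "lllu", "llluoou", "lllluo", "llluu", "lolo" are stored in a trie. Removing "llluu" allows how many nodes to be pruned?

0

A node on "llluu"'s path can go only if nothing else ends at it or branches off below it.
Every node on "llluu" is still needed (e.g. by "llluuu"), so nothing is freed.
Nodes removed: 0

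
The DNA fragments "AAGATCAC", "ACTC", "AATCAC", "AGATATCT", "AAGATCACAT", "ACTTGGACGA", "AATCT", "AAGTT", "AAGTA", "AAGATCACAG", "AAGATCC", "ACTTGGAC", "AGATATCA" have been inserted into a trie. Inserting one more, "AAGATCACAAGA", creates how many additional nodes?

"AAGATCACA" is already a path in the trie; the remaining "AGA" must be added.
So 12 − 9 = 3 new nodes.

3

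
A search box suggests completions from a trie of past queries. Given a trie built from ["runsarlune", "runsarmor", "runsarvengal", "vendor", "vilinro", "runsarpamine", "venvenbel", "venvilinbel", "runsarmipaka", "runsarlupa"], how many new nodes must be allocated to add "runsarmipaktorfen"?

6

"runsarmipak" is already a path in the trie; the remaining "torfen" must be added.
So 17 − 11 = 6 new nodes.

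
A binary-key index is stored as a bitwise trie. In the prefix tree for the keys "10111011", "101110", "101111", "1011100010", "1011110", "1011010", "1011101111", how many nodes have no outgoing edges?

4

Leaves are exactly the stored words that no other stored word extends.
Those words: "1011010", "1011100010", "1011101111", "1011110"
Leaf count: 4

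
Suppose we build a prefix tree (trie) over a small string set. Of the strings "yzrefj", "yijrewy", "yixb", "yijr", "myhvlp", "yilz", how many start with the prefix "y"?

Walk to "y"; the words in its subtree are exactly those with that prefix.
Words under "y": yijr, yijrewy, yilz, yixb, yzrefj
Count: 5

5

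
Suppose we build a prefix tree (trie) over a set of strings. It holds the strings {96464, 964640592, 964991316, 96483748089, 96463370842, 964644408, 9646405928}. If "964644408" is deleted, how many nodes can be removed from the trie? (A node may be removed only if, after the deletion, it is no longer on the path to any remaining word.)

4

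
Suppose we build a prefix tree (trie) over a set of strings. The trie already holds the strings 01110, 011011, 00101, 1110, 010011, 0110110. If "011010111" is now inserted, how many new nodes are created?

Walking "011010111" from the root, the first 5 characters ("01101") follow existing edges; "0" is the first miss.
Each of the 4 remaining characters creates one node.

4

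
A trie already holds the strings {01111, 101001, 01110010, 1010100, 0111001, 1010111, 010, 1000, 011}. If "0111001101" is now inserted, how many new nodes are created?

Walking "0111001101" from the root, the first 7 characters ("0111001") follow existing edges; "1" is the first miss.
Each of the 3 remaining characters creates one node.

3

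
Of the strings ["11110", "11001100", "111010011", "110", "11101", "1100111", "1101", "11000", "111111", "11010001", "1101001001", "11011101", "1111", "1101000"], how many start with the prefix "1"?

Filter for entries beginning with "1":
Matches: "110", "11000", "11001100", "1100111", "1101", "1101000", "11010001", "1101001001", "11011101", "11101", "111010011", "1111", "11110", "111111"
Count: 14

14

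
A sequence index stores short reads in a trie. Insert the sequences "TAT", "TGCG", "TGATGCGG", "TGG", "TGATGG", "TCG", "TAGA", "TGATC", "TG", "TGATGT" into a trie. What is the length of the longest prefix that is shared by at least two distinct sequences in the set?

5

Equivalently: take the maximum, over all pairs, of their longest common prefix length.
"TGATGCGG" and "TGATGG" agree on "TGATG" (5 characters) before diverging; nothing deeper is shared.
Longest shared-prefix length: 5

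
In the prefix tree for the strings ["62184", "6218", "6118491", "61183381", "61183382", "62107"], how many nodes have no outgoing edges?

5

A leaf is a node with no children — equivalently, the end of a word that is not a proper prefix of any other stored word.
Those words: "61183381", "61183382", "6118491", "62107", "62184"
Leaf count: 5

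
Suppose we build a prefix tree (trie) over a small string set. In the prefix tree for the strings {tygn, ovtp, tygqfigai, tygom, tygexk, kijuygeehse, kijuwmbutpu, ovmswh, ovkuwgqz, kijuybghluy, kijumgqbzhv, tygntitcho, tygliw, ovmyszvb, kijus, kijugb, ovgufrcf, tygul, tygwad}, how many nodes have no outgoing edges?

18

Leaves are exactly the stored words that no other stored word extends.
Those words: "kijugb", "kijumgqbzhv", "kijus", "kijuwmbutpu", "kijuybghluy", "kijuygeehse", "ovgufrcf", "ovkuwgqz", "ovmswh", "ovmyszvb", "ovtp", "tygexk", "tygliw", "tygntitcho", "tygom", "tygqfigai", "tygul", "tygwad"
Leaf count: 18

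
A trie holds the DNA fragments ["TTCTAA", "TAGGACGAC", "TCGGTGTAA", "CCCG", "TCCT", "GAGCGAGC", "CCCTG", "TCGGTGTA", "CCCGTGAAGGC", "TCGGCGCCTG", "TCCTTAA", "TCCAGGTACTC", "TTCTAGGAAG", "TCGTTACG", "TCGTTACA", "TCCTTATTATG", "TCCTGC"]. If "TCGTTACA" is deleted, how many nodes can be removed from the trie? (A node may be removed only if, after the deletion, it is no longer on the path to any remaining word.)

After clearing the end-marker at "TCGTTACA", prune upward until reaching a node still needed by another word.
The suffix "A" (1 node) is used only by "TCGTTACA"; the node for "TCGTTAC" still has the child "G", so pruning stops there.
Nodes removed: 1

1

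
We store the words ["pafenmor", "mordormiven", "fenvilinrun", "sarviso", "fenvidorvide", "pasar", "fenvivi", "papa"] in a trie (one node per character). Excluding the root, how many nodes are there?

51

Trace insertions, counting only characters that open a new branch:
  "pafenmor" → 8 new (p, a, f, e, n, m, o, r)
  "mordormiven" → 11 new (m, o, r, d, o, r, m, i, v, e, n)
  "fenvilinrun" → 11 new (f, e, n, v, i, l, i, n, r, u, n)
  "sarviso" → 7 new (s, a, r, v, i, s, o)
  "fenvidorvide" → prefix "fenvi" already present; 7 new (d, o, r, v, i, d, e)
  "pasar" → prefix "pa" already present; 3 new (s, a, r)
  "fenvivi" → prefix "fenvi" already present; 2 new (v, i)
  "papa" → prefix "pa" already present; 2 new (p, a)
Total nodes = 8 + 11 + 11 + 7 + 7 + 3 + 2 + 2 = 51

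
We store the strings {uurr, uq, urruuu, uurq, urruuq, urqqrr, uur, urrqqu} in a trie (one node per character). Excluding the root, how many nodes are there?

Trace insertions, counting only characters that open a new branch:
  "uurr" → 4 new (u, u, r, r)
  "uq" → prefix "u" already present; 1 new (q)
  "urruuu" → prefix "u" already present; 5 new (r, r, u, u, u)
  "uurq" → prefix "uur" already present; 1 new (q)
  "urruuq" → prefix "urruu" already present; 1 new (q)
  "urqqrr" → prefix "ur" already present; 4 new (q, q, r, r)
  "uur" → prefix "uur" already present; 0 new (none)
  "urrqqu" → prefix "urr" already present; 3 new (q, q, u)
Total nodes = 4 + 1 + 5 + 1 + 1 + 4 + 0 + 3 = 19

19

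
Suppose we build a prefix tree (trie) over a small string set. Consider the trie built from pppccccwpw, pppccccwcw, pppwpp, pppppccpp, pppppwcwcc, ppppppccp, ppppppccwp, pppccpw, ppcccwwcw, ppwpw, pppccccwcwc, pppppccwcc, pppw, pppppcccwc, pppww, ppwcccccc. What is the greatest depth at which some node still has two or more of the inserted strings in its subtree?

Look for the deepest trie node that still has at least two words in its subtree.
e.g. "pppccccwcw" and "pppccccwcwc" share the prefix "pppccccwcw" of length 10; no pair shares a longer one.
Longest shared-prefix length: 10

10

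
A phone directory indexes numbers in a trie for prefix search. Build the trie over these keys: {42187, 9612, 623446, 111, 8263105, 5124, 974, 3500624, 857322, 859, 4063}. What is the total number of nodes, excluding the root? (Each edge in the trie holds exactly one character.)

For each word, the new-node count is its length minus the longest prefix already in the trie:
  "42187" → 5 new (4, 2, 1, 8, 7)
  "9612" → 4 new (9, 6, 1, 2)
  "623446" → 6 new (6, 2, 3, 4, 4, 6)
  "111" → 3 new (1, 1, 1)
  "8263105" → 7 new (8, 2, 6, 3, 1, 0, 5)
  "5124" → 4 new (5, 1, 2, 4)
  "974" → prefix "9" already present; 2 new (7, 4)
  "3500624" → 7 new (3, 5, 0, 0, 6, 2, 4)
  "857322" → prefix "8" already present; 5 new (5, 7, 3, 2, 2)
  "859" → prefix "85" already present; 1 new (9)
  "4063" → prefix "4" already present; 3 new (0, 6, 3)
Total nodes = 5 + 4 + 6 + 3 + 7 + 4 + 2 + 7 + 5 + 1 + 3 = 47

47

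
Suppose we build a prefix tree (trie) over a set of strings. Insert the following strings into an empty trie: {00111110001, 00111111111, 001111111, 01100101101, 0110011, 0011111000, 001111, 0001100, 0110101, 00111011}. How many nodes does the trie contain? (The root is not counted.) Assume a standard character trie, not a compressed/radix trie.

37

Trie structure (* marks end of a word):
(root)
└─ 0
   ├─ 0
   │  ├─ 0
   │  │  └─ 1
   │  │     └─ 1
   │  │        └─ 0
   │  │           └─ 0 *
   │  └─ 1
   │     └─ 1
   │        └─ 1
   │           ├─ 0
   │           │  └─ 1
   │           │     └─ 1 *
   │           └─ 1 *
   │              └─ 1
   │                 ├─ 0
   │                 │  └─ 0
   │                 │     └─ 0 *
   │                 │        └─ 1 *
   │                 └─ 1
   │                    └─ 1 *
   │                       └─ 1
   │                          └─ 1 *
   └─ 1
      └─ 1
         └─ 0
            ├─ 0
            │  └─ 1
            │     ├─ 0
            │     │  └─ 1
            │     │     └─ 1
            │     │        └─ 0
            │     │           └─ 1 *
            │     └─ 1 *
            └─ 1
               └─ 0
                  └─ 1 *
Counting every labelled node above: 37.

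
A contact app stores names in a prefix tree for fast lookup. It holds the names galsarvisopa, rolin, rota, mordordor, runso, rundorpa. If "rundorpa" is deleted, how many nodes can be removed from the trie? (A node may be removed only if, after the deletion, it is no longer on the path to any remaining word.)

5

A node on "rundorpa"'s path can go only if nothing else ends at it or branches off below it.
The suffix "dorpa" (5 nodes) is used only by "rundorpa"; the node for "run" still has the child "s", so pruning stops there.
Nodes removed: 5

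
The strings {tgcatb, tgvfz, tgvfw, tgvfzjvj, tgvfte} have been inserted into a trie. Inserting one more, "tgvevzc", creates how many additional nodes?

4

Walking "tgvevzc" from the root, the first 3 characters ("tgv") follow existing edges; "e" is the first miss.
So 7 − 3 = 4 new nodes.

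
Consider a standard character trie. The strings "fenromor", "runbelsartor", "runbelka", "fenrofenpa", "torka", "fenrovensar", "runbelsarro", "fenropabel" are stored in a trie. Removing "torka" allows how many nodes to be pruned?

After clearing the end-marker at "torka", prune upward until reaching a node still needed by another word.
No other word shares any prefix with "torka", so all 5 of its nodes go.
Nodes removed: 5

5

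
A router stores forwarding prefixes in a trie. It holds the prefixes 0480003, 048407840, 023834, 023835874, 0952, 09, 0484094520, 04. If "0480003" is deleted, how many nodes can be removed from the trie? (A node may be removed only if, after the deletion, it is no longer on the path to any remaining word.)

A node on "0480003"'s path can go only if nothing else ends at it or branches off below it.
The suffix "0003" (4 nodes) is used only by "0480003"; the node for "048" still has the child "4", so pruning stops there.
Nodes removed: 4

4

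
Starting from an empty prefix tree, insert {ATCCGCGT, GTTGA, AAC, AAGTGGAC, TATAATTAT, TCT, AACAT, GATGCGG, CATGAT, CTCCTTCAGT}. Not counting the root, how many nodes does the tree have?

Trace insertions, counting only characters that open a new branch:
  "ATCCGCGT" → 8 new (A, T, C, C, G, C, G, T)
  "GTTGA" → 5 new (G, T, T, G, A)
  "AAC" → prefix "A" already present; 2 new (A, C)
  "AAGTGGAC" → prefix "AA" already present; 6 new (G, T, G, G, A, C)
  "TATAATTAT" → 9 new (T, A, T, A, A, T, T, A, T)
  "TCT" → prefix "T" already present; 2 new (C, T)
  "AACAT" → prefix "AAC" already present; 2 new (A, T)
  "GATGCGG" → prefix "G" already present; 6 new (A, T, G, C, G, G)
  "CATGAT" → 6 new (C, A, T, G, A, T)
  "CTCCTTCAGT" → prefix "C" already present; 9 new (T, C, C, T, T, C, A, G, T)
Total nodes = 8 + 5 + 2 + 6 + 9 + 2 + 2 + 6 + 6 + 9 = 55

55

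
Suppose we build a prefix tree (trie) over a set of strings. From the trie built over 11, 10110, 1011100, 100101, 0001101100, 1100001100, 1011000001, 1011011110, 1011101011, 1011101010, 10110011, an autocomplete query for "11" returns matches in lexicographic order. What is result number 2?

1100001100

Words with prefix "11", in lexicographic order: "11", "1100001100"
The 2nd is 1100001100.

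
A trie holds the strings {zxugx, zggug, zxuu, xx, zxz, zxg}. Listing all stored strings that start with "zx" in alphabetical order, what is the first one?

Filter for "zx…" and sort: "zxg", "zxugx", "zxuu", "zxz"
The 1st is zxg.

zxg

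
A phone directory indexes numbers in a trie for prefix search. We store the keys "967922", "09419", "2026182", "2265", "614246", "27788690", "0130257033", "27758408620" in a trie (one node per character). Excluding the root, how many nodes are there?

51

Insert word by word; a character creates a node only if that edge doesn't already exist:
  "967922" → 6 new (9, 6, 7, 9, 2, 2)
  "09419" → 5 new (0, 9, 4, 1, 9)
  "2026182" → 7 new (2, 0, 2, 6, 1, 8, 2)
  "2265" → prefix "2" already present; 3 new (2, 6, 5)
  "614246" → 6 new (6, 1, 4, 2, 4, 6)
  "27788690" → prefix "2" already present; 7 new (7, 7, 8, 8, 6, 9, 0)
  "0130257033" → prefix "0" already present; 9 new (1, 3, 0, 2, 5, 7, 0, 3, 3)
  "27758408620" → prefix "277" already present; 8 new (5, 8, 4, 0, 8, 6, 2, 0)
Total nodes = 6 + 5 + 7 + 3 + 6 + 7 + 9 + 8 = 51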